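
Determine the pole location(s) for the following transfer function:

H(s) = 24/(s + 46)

Pole is where denominator = 0: s + 46 = 0, so s = -46.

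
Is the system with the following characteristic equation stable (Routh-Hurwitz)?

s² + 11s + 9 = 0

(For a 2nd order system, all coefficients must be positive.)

Coefficients: 1, 11, 9. All positive, so system is stable.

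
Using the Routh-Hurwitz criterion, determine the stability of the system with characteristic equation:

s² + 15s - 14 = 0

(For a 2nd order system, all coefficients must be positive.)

Coefficients: 1, 15, -14. c=-14 not positive, so system is unstable.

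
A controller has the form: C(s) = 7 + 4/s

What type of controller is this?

This is a Proportional-Integral (PI) controller.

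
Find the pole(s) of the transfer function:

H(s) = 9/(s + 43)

Pole is where denominator = 0: s + 43 = 0, so s = -43.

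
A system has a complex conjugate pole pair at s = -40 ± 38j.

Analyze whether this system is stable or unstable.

Real part of poles is -40 (< 0, left half-plane). Stable.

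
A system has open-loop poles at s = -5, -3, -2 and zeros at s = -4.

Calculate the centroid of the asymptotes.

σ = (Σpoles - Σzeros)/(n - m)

σ = (Σpoles - Σzeros)/(n - m) = (-10 - (-4))/(3 - 1) = -6/2 = -3.0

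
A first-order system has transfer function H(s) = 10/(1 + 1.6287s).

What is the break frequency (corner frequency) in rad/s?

Corner frequency = 1/τ = 1/1.6287 = 0.614 rad/s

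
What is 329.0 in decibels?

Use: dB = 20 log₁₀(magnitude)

dB = 20 log₁₀(329.0) = 50.3 dB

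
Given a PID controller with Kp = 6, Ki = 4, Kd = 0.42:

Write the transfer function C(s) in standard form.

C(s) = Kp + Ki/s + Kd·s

Substituting values: C(s) = 6 + 4/s + 0.42s = (0.42s² + 6s + 4)/s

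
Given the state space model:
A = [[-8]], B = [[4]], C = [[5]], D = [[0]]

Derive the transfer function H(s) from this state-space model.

(sI - A)⁻¹ = 1/(s + 8). H(s) = 5 × 4/(s + 8) + 0 = 20/(s + 8).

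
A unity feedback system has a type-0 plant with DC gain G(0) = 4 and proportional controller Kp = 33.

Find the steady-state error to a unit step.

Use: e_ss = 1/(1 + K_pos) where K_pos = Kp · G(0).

K_pos = Kp · G(0) = 33 × 4 = 132. e_ss = 1/(1 + 132) = 0.0075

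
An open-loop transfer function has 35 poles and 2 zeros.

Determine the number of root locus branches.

Root locus has n branches where n = number of poles = 35.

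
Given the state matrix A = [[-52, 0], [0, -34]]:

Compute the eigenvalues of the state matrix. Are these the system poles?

For diagonal matrix, eigenvalues are diagonal entries: λ₁ = -52, λ₂ = -34. Eigenvalues of A = system poles.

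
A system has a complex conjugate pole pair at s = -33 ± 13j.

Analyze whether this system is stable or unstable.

Real part of poles is -33 (< 0, left half-plane). Stable.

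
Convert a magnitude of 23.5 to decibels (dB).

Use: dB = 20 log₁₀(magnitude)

dB = 20 log₁₀(23.5) = 27.4 dB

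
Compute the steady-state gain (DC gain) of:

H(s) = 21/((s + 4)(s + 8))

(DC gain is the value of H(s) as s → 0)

DC gain = H(0) = 21/(4 × 8) = 21/32 = 0.65625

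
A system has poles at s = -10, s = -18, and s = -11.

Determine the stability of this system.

All poles are in the left half-plane. System is stable.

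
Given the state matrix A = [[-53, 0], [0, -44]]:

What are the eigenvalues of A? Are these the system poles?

For diagonal matrix, eigenvalues are diagonal entries: λ₁ = -53, λ₂ = -44. Eigenvalues of A = system poles.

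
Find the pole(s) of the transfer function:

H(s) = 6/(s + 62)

Pole is where denominator = 0: s + 62 = 0, so s = -62.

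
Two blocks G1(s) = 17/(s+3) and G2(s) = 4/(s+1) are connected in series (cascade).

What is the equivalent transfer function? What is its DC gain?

Series: multiply transfer functions. G_eq = 17/(s+3) × 4/(s+1) = 68/((s+3)(s+1)). DC gain = 68/(3×1) = 22.6667.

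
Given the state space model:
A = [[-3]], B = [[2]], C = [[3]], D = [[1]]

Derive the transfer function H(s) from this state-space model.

(sI - A)⁻¹ = 1/(s + 3). H(s) = 3×2/(s + 3) + 1 = (s + 9)/(s + 3).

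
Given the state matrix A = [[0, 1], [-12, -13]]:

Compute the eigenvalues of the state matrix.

det(A - λI) = λ² - (-13)λ + 12 = (λ - (-1))(λ - (-12)). Eigenvalues: -1, -12.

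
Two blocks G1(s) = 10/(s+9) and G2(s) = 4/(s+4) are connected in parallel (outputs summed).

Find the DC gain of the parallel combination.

Parallel: G_eq = G1 + G2. DC gain = G1(0) + G2(0) = 10/9 + 4/4 = 1.1111 + 1 = 2.1111.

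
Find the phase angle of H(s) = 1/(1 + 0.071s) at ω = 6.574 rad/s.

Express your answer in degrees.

Phase = -arctan(ωτ) = -arctan(6.574 × 0.071) = -25.0°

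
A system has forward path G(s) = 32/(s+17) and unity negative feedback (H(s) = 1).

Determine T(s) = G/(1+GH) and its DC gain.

T(s) = G/(1+GH) = [32/(s+17)] / [1 + 32/(s+17)] = 32/(s+17+32) = 32/(s+49). DC gain = 32/49 = 0.6531.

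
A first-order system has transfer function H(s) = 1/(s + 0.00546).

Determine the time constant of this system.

For H(s) = 1/(s + 1/τ), the pole is at -1/τ = -0.00546, so τ = 1/0.00546 = 183.2 s.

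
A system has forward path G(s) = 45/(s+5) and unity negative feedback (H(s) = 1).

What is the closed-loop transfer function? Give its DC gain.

T(s) = G/(1+GH) = [45/(s+5)] / [1 + 45/(s+5)] = 45/(s+5+45) = 45/(s+50). DC gain = 45/50 = 0.9.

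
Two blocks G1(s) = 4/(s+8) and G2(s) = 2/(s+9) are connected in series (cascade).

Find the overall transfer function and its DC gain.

Series: multiply transfer functions. G_eq = 4/(s+8) × 2/(s+9) = 8/((s+8)(s+9)). DC gain = 8/(8×9) = 0.1111.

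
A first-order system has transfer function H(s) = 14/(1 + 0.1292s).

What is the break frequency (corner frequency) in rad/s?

Corner frequency = 1/τ = 1/0.1292 = 7.74 rad/s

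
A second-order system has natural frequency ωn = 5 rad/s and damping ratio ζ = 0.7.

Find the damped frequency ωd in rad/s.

ωd = ωn√(1 - ζ²) = 5√(1 - 0.7²) = 3.57 rad/s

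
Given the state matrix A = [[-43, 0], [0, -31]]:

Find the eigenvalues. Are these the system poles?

For diagonal matrix, eigenvalues are diagonal entries: λ₁ = -43, λ₂ = -31. Eigenvalues of A = system poles.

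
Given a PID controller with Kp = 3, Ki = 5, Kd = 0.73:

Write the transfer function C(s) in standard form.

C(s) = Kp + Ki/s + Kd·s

Substituting values: C(s) = 3 + 5/s + 0.73s = (0.73s² + 3s + 5)/s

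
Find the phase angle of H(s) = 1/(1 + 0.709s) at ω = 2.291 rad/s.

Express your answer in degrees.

Phase = -arctan(ωτ) = -arctan(2.291 × 0.709) = -58.4°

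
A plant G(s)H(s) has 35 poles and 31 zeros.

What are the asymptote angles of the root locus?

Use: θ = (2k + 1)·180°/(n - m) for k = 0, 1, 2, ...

n - m = 35 - 31 = 4. Angles: θk = (2k + 1)·180°/4 = 45°, 135°, 225°, 315°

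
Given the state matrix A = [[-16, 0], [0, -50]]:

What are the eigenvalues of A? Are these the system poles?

For diagonal matrix, eigenvalues are diagonal entries: λ₁ = -16, λ₂ = -50. Eigenvalues of A = system poles.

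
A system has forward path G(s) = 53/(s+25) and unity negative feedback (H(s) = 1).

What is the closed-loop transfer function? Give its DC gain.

T(s) = G/(1+GH) = [53/(s+25)] / [1 + 53/(s+25)] = 53/(s+25+53) = 53/(s+78). DC gain = 53/78 = 0.6795.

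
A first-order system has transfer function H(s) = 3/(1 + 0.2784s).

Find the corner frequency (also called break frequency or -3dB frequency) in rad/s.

Corner frequency = 1/τ = 1/0.2784 = 3.592 rad/s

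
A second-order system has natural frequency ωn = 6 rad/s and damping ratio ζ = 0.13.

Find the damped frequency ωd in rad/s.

ωd = ωn√(1 - ζ²) = 6√(1 - 0.13²) = 5.95 rad/s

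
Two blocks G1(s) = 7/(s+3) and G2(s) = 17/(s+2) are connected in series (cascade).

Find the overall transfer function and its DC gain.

Series: multiply transfer functions. G_eq = 7/(s+3) × 17/(s+2) = 119/((s+3)(s+2)). DC gain = 119/(3×2) = 19.8333.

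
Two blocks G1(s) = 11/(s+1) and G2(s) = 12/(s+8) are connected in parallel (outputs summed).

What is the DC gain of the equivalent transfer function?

Parallel: G_eq = G1 + G2. DC gain = G1(0) + G2(0) = 11/1 + 12/8 = 11 + 1.5 = 12.5.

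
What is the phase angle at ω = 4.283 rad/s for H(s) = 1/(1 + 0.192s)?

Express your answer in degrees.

Phase = -arctan(ωτ) = -arctan(4.283 × 0.192) = -39.4°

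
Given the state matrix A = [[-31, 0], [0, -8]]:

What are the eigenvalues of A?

For diagonal matrix, eigenvalues are diagonal entries: λ₁ = -31, λ₂ = -8.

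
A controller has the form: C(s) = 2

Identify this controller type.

This is a Proportional (P) controller.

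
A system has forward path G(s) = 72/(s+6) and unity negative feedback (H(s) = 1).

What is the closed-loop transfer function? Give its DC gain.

T(s) = G/(1+GH) = [72/(s+6)] / [1 + 72/(s+6)] = 72/(s+6+72) = 72/(s+78). DC gain = 72/78 = 0.9231.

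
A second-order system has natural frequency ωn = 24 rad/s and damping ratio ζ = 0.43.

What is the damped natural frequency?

ωd = ωn√(1 - ζ²) = 24√(1 - 0.43²) = 21.67 rad/s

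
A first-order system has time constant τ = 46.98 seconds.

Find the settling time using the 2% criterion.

For first-order system, 2% settling time ≈ 4τ = 4 × 46.98 = 187.92 s.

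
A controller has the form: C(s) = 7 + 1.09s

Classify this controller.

This is a Proportional-Derivative (PD) controller.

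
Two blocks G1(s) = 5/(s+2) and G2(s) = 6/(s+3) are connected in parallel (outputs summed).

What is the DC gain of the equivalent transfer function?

Parallel: G_eq = G1 + G2. DC gain = G1(0) + G2(0) = 5/2 + 6/3 = 2.5 + 2 = 4.5.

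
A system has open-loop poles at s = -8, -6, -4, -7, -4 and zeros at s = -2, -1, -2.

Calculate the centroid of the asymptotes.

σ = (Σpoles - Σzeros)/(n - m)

σ = (Σpoles - Σzeros)/(n - m) = (-29 - (-5))/(5 - 3) = -24/2 = -12.0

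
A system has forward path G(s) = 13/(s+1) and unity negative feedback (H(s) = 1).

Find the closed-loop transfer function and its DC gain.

T(s) = G/(1+GH) = [13/(s+1)] / [1 + 13/(s+1)] = 13/(s+1+13) = 13/(s+14). DC gain = 13/14 = 0.9286.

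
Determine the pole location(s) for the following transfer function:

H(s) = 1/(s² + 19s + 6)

Discriminant = 19² - 4×1×6 = 361 - 24 = 337 > 0, so two distinct real poles. Using quadratic formula: s = (-19 ± √337)/(2×1) = (-19 ± √337)/2, with √337 ≈ 18.3576. s₁ ≈ -0.3212, s₂ ≈ -18.6788. Poles: s₁ = -0.3212, s₂ = -18.6788.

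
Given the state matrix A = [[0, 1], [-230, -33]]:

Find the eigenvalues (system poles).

det(A - λI) = λ² - (-33)λ + 230 = (λ - (-10))(λ - (-23)). Eigenvalues: -10, -23.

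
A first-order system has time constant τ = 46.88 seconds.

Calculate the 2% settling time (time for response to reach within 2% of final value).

For first-order system, 2% settling time ≈ 4τ = 4 × 46.88 = 187.52 s.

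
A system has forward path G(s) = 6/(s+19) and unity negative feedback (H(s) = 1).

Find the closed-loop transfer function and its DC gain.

T(s) = G/(1+GH) = [6/(s+19)] / [1 + 6/(s+19)] = 6/(s+19+6) = 6/(s+25). DC gain = 6/25 = 0.24.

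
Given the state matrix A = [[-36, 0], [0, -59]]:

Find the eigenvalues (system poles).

For diagonal matrix, eigenvalues are diagonal entries: λ₁ = -36, λ₂ = -59.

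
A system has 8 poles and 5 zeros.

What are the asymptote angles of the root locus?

n - m = 8 - 5 = 3. Angles: θk = (2k + 1)·180°/3 = 60°, 180°, 300°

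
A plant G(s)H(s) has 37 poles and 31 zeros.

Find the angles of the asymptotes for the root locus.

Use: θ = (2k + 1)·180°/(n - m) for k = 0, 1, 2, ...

n - m = 37 - 31 = 6. Angles: θk = (2k + 1)·180°/6 = 30°, 90°, 150°, 210°, 270°, 330°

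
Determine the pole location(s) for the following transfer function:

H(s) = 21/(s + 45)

Pole is where denominator = 0: s + 45 = 0, so s = -45.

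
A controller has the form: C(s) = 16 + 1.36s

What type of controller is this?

This is a Proportional-Derivative (PD) controller.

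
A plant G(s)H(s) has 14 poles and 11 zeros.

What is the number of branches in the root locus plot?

Root locus has n branches where n = number of poles = 14.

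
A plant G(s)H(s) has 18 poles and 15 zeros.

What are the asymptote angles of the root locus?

n - m = 18 - 15 = 3. Angles: θk = (2k + 1)·180°/3 = 60°, 180°, 300°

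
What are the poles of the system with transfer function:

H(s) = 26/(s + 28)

Pole is where denominator = 0: s + 28 = 0, so s = -28.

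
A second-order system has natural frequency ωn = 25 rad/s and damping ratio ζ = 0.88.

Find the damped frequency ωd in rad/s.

ωd = ωn√(1 - ζ²) = 25√(1 - 0.88²) = 11.87 rad/s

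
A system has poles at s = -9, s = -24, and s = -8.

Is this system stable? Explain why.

All poles are in the left half-plane. System is stable.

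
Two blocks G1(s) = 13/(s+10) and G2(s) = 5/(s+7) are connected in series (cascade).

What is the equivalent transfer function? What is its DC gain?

Series: multiply transfer functions. G_eq = 13/(s+10) × 5/(s+7) = 65/((s+10)(s+7)). DC gain = 65/(10×7) = 0.9286.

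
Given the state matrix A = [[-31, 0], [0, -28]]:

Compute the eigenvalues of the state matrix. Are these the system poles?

For diagonal matrix, eigenvalues are diagonal entries: λ₁ = -31, λ₂ = -28. Eigenvalues of A = system poles.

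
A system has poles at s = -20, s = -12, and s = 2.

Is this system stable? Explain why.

Pole(s) at s = 2 are not in the left half-plane. System is unstable.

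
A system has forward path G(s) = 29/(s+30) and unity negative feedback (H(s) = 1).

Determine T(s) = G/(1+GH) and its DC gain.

T(s) = G/(1+GH) = [29/(s+30)] / [1 + 29/(s+30)] = 29/(s+30+29) = 29/(s+59). DC gain = 29/59 = 0.4915.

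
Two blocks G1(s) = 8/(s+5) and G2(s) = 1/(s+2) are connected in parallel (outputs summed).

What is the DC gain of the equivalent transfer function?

Parallel: G_eq = G1 + G2. DC gain = G1(0) + G2(0) = 8/5 + 1/2 = 1.6 + 0.5 = 2.1.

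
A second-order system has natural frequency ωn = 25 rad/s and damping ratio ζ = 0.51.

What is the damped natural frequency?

ωd = ωn√(1 - ζ²) = 25√(1 - 0.51²) = 21.5 rad/s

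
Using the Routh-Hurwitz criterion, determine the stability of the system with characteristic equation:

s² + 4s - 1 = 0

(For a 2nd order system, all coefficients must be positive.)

Coefficients: 1, 4, -1. c=-1 not positive, so system is unstable.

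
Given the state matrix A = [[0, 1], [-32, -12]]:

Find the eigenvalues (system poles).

det(A - λI) = λ² - (-12)λ + 32 = (λ - (-4))(λ - (-8)). Eigenvalues: -4, -8.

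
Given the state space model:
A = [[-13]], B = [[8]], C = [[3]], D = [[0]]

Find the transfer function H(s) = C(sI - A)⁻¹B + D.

(sI - A)⁻¹ = 1/(s + 13). H(s) = 3 × 8/(s + 13) + 0 = 24/(s + 13).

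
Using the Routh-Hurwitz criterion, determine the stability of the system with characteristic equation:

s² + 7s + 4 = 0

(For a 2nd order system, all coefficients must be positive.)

Coefficients: 1, 7, 4. All positive, so system is stable.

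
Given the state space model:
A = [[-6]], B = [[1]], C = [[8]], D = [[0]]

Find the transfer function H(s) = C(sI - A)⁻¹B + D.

(sI - A)⁻¹ = 1/(s + 6). H(s) = 8 × 1/(s + 6) + 0 = 8/(s + 6).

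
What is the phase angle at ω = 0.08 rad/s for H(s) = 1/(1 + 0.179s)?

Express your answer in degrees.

Phase = -arctan(ωτ) = -arctan(0.08 × 0.179) = -0.8°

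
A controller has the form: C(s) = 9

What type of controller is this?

This is a Proportional (P) controller.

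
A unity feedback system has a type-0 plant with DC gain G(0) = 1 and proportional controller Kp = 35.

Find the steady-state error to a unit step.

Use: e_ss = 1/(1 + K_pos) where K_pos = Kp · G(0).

K_pos = Kp · G(0) = 35 × 1 = 35. e_ss = 1/(1 + 35) = 0.0278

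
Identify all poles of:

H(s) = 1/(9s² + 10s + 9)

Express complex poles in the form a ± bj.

Discriminant = 10² - 4×9×9 = 100 - 324 = -224 < 0, so the poles are a complex conjugate pair s = (-10 ± j√224)/(2×9). Real part = -10/(2×9) = -10/18 ≈ -0.5556; imaginary part = ±√224/(2×9) ≈ 0.8315. Poles: s = -0.5556 ± 0.8315j.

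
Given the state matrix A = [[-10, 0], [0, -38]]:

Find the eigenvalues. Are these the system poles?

For diagonal matrix, eigenvalues are diagonal entries: λ₁ = -10, λ₂ = -38. Eigenvalues of A = system poles.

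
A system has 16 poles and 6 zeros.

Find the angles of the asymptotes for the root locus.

n - m = 16 - 6 = 10. Angles: θk = (2k + 1)·180°/10 = 18°, 54°, 90°, 126°, 162°, 198°, 234°, 270°, 306°, 342°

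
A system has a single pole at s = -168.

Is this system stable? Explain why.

Pole at s = -168 is in the left half-plane. Stable.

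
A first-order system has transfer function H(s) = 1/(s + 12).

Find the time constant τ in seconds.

For H(s) = 1/(s + 1/τ), the pole is at -1/τ = -12, so τ = 1/12 = 0.0833 s.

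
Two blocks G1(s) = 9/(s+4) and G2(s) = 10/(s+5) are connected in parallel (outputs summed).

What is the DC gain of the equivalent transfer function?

Parallel: G_eq = G1 + G2. DC gain = G1(0) + G2(0) = 9/4 + 10/5 = 2.25 + 2 = 4.25.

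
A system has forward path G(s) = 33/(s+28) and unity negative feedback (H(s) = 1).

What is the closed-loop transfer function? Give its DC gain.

T(s) = G/(1+GH) = [33/(s+28)] / [1 + 33/(s+28)] = 33/(s+28+33) = 33/(s+61). DC gain = 33/61 = 0.5410.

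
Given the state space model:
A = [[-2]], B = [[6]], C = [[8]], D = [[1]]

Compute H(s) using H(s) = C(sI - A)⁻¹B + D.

(sI - A)⁻¹ = 1/(s + 2). H(s) = 8×6/(s + 2) + 1 = (s + 50)/(s + 2).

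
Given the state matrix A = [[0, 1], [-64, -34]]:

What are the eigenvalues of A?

det(A - λI) = λ² - (-34)λ + 64 = (λ - (-32))(λ - (-2)). Eigenvalues: -32, -2.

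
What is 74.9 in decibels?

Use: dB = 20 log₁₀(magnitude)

dB = 20 log₁₀(74.9) = 37.5 dB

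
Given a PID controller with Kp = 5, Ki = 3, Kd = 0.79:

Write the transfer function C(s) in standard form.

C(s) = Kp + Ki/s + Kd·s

Substituting values: C(s) = 5 + 3/s + 0.79s = (0.79s² + 5s + 3)/s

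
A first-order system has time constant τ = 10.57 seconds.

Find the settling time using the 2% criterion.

For first-order system, 2% settling time ≈ 4τ = 4 × 10.57 = 42.28 s.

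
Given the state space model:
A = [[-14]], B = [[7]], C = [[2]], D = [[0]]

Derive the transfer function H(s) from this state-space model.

(sI - A)⁻¹ = 1/(s + 14). H(s) = 2 × 7/(s + 14) + 0 = 14/(s + 14).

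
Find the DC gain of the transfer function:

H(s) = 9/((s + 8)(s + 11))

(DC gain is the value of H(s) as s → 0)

DC gain = H(0) = 9/(8 × 11) = 9/88 = 0.1023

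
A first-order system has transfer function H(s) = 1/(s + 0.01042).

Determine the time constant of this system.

For H(s) = 1/(s + 1/τ), the pole is at -1/τ = -0.01042, so τ = 1/0.01042 = 95.97 s.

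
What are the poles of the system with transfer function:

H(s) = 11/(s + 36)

Pole is where denominator = 0: s + 36 = 0, so s = -36.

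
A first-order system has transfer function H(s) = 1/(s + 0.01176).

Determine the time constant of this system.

For H(s) = 1/(s + 1/τ), the pole is at -1/τ = -0.01176, so τ = 1/0.01176 = 85.03 s.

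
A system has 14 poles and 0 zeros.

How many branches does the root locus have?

Root locus has n branches where n = number of poles = 14.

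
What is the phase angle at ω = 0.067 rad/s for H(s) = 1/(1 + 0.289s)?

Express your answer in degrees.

Phase = -arctan(ωτ) = -arctan(0.067 × 0.289) = -1.1°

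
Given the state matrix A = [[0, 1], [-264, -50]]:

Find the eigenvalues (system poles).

det(A - λI) = λ² - (-50)λ + 264 = (λ - (-44))(λ - (-6)). Eigenvalues: -44, -6.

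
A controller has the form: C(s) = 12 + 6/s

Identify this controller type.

This is a Proportional-Integral (PI) controller.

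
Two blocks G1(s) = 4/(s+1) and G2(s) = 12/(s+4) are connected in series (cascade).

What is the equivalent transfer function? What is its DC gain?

Series: multiply transfer functions. G_eq = 4/(s+1) × 12/(s+4) = 48/((s+1)(s+4)). DC gain = 48/(1×4) = 12.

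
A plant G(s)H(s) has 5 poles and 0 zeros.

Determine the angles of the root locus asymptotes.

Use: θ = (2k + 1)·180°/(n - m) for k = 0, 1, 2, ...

n - m = 5 - 0 = 5. Angles: θk = (2k + 1)·180°/5 = 36°, 108°, 180°, 252°, 324°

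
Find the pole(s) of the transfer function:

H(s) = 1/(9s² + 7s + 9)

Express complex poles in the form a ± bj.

Discriminant = 7² - 4×9×9 = 49 - 324 = -275 < 0, so the poles are a complex conjugate pair s = (-7 ± j√275)/(2×9). Real part = -7/(2×9) = -7/18 ≈ -0.3889; imaginary part = ±√275/(2×9) ≈ 0.9213. Poles: s = -0.3889 ± 0.9213j.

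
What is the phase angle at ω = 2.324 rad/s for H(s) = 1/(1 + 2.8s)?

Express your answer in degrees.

Phase = -arctan(ωτ) = -arctan(2.324 × 2.8) = -81.3°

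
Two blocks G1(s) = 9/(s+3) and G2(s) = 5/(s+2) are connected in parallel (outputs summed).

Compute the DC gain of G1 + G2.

Parallel: G_eq = G1 + G2. DC gain = G1(0) + G2(0) = 9/3 + 5/2 = 3 + 2.5 = 5.5.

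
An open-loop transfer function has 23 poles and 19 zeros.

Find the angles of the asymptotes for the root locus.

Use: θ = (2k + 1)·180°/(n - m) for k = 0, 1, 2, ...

n - m = 23 - 19 = 4. Angles: θk = (2k + 1)·180°/4 = 45°, 135°, 225°, 315°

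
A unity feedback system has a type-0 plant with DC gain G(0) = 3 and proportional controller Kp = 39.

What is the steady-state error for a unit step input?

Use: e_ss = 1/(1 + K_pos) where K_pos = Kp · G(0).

K_pos = Kp · G(0) = 39 × 3 = 117. e_ss = 1/(1 + 117) = 0.0085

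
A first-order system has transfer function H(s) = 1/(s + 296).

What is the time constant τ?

For H(s) = 1/(s + 1/τ), the pole is at -1/τ = -296, so τ = 1/296 = 0.0034 s.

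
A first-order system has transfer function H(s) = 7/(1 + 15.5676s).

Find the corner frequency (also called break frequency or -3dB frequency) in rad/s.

Corner frequency = 1/τ = 1/15.5676 = 0.064 rad/s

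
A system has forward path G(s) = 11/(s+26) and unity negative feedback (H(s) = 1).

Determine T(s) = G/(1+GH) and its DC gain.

T(s) = G/(1+GH) = [11/(s+26)] / [1 + 11/(s+26)] = 11/(s+26+11) = 11/(s+37). DC gain = 11/37 = 0.2973.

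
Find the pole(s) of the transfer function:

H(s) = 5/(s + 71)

Pole is where denominator = 0: s + 71 = 0, so s = -71.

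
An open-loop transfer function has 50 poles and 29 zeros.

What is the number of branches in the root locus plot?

Root locus has n branches where n = number of poles = 50.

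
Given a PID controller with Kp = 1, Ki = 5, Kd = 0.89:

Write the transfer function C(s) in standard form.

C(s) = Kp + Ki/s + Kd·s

Substituting values: C(s) = 1 + 5/s + 0.89s = (0.89s² + s + 5)/s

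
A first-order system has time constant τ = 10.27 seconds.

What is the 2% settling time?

For first-order system, 2% settling time ≈ 4τ = 4 × 10.27 = 41.08 s.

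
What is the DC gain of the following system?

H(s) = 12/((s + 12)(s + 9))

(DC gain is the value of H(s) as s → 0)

DC gain = H(0) = 12/(12 × 9) = 12/108 = 0.1111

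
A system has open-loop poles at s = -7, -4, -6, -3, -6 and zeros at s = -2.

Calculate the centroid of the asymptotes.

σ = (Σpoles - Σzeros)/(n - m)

σ = (Σpoles - Σzeros)/(n - m) = (-26 - (-2))/(5 - 1) = -24/4 = -6.0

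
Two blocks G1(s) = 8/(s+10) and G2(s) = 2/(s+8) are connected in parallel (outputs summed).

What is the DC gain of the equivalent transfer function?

Parallel: G_eq = G1 + G2. DC gain = G1(0) + G2(0) = 8/10 + 2/8 = 0.8 + 0.25 = 1.05.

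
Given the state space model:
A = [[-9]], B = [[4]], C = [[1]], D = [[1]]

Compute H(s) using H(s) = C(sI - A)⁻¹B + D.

(sI - A)⁻¹ = 1/(s + 9). H(s) = 1×4/(s + 9) + 1 = (s + 13)/(s + 9).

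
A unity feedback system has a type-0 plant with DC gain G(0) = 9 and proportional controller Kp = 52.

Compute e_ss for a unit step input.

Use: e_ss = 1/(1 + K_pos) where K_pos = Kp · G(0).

K_pos = Kp · G(0) = 52 × 9 = 468. e_ss = 1/(1 + 468) = 0.0021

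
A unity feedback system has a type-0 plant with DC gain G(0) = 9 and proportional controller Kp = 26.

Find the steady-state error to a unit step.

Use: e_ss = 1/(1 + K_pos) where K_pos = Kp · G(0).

K_pos = Kp · G(0) = 26 × 9 = 234. e_ss = 1/(1 + 234) = 0.0043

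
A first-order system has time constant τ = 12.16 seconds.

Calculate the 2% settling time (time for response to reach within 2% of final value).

For first-order system, 2% settling time ≈ 4τ = 4 × 12.16 = 48.64 s.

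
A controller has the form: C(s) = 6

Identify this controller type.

This is a Proportional (P) controller.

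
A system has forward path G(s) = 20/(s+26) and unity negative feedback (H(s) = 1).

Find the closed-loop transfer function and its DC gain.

T(s) = G/(1+GH) = [20/(s+26)] / [1 + 20/(s+26)] = 20/(s+26+20) = 20/(s+46). DC gain = 20/46 = 0.4348.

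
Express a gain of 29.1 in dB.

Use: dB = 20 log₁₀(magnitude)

dB = 20 log₁₀(29.1) = 29.3 dB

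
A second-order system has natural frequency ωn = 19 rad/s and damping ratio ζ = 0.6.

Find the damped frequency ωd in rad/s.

ωd = ωn√(1 - ζ²) = 19√(1 - 0.6²) = 15.2 rad/s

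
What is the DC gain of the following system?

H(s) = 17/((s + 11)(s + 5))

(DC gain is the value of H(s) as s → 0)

DC gain = H(0) = 17/(11 × 5) = 17/55 = 0.3091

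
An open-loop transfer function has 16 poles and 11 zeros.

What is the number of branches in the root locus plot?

Root locus has n branches where n = number of poles = 16.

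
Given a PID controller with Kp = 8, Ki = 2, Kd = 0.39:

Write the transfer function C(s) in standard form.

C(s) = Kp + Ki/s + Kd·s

Substituting values: C(s) = 8 + 2/s + 0.39s = (0.39s² + 8s + 2)/s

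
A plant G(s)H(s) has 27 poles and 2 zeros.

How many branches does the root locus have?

Root locus has n branches where n = number of poles = 27.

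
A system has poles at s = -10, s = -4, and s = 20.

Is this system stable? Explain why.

Pole(s) at s = 20 are not in the left half-plane. System is unstable.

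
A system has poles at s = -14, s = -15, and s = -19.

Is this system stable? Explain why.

All poles are in the left half-plane. System is stable.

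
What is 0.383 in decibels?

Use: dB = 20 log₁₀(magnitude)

dB = 20 log₁₀(0.383) = -8.3 dB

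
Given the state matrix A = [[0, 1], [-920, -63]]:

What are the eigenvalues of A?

det(A - λI) = λ² - (-63)λ + 920 = (λ - (-40))(λ - (-23)). Eigenvalues: -40, -23.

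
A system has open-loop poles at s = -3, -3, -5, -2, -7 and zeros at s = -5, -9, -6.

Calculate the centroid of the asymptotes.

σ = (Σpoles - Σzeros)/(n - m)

σ = (Σpoles - Σzeros)/(n - m) = (-20 - (-20))/(5 - 3) = 0/2 = 0.0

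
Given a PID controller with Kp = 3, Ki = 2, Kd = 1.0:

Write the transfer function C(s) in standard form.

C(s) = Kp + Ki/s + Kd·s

Substituting values: C(s) = 3 + 2/s + 1.0s = (s² + 3s + 2)/s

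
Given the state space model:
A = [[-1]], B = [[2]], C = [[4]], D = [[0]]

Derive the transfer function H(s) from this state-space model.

(sI - A)⁻¹ = 1/(s + 1). H(s) = 4 × 2/(s + 1) + 0 = 8/(s + 1).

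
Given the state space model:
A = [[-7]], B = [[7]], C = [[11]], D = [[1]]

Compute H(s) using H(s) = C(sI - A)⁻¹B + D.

(sI - A)⁻¹ = 1/(s + 7). H(s) = 11×7/(s + 7) + 1 = (s + 84)/(s + 7).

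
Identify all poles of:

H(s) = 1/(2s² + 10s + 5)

Discriminant = 10² - 4×2×5 = 100 - 40 = 60 > 0, so two distinct real poles. Using quadratic formula: s = (-10 ± √60)/(2×2) = (-10 ± √60)/4, with √60 ≈ 7.7460. s₁ ≈ -0.5635, s₂ ≈ -4.4365. Poles: s₁ = -0.5635, s₂ = -4.4365.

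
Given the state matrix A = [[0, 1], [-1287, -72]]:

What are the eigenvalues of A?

det(A - λI) = λ² - (-72)λ + 1287 = (λ - (-33))(λ - (-39)). Eigenvalues: -33, -39.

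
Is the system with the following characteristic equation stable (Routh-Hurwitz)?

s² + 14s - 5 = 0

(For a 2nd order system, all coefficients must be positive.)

Coefficients: 1, 14, -5. c=-5 not positive, so system is unstable.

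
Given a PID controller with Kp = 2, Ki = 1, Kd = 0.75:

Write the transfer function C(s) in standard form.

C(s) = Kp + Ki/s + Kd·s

Substituting values: C(s) = 2 + 1/s + 0.75s = (0.75s² + 2s + 1)/s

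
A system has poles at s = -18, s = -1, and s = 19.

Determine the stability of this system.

Pole(s) at s = 19 are not in the left half-plane. System is unstable.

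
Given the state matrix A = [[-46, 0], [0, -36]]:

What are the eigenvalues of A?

For diagonal matrix, eigenvalues are diagonal entries: λ₁ = -46, λ₂ = -36.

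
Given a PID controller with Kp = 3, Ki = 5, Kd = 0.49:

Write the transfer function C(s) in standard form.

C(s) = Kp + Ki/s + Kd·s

Substituting values: C(s) = 3 + 5/s + 0.49s = (0.49s² + 3s + 5)/s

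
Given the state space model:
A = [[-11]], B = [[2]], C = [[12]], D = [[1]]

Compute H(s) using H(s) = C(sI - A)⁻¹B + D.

(sI - A)⁻¹ = 1/(s + 11). H(s) = 12×2/(s + 11) + 1 = (s + 35)/(s + 11).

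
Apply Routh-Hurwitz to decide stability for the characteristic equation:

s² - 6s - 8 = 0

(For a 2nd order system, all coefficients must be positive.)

Coefficients: 1, -6, -8. b=-6, c=-8 not positive, so system is unstable.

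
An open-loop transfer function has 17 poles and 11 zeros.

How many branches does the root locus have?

Root locus has n branches where n = number of poles = 17.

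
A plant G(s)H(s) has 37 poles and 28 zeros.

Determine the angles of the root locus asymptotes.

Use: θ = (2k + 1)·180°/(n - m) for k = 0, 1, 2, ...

n - m = 37 - 28 = 9. Angles: θk = (2k + 1)·180°/9 = 20°, 60°, 100°, 140°, 180°, 220°, 260°, 300°, 340°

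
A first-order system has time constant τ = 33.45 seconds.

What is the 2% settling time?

For first-order system, 2% settling time ≈ 4τ = 4 × 33.45 = 133.8 s.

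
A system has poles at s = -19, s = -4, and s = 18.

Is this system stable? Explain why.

Pole(s) at s = 18 are not in the left half-plane. System is unstable.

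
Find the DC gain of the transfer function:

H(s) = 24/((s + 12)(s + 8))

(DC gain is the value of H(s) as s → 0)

DC gain = H(0) = 24/(12 × 8) = 24/96 = 0.25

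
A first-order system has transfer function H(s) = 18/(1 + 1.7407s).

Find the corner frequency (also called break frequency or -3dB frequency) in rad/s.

Corner frequency = 1/τ = 1/1.7407 = 0.574 rad/s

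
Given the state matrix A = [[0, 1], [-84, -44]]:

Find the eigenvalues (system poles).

det(A - λI) = λ² - (-44)λ + 84 = (λ - (-42))(λ - (-2)). Eigenvalues: -42, -2.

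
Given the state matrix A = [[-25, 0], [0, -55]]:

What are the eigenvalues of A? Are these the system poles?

For diagonal matrix, eigenvalues are diagonal entries: λ₁ = -25, λ₂ = -55. Eigenvalues of A = system poles.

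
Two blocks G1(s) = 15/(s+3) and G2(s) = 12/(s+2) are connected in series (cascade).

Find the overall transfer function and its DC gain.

Series: multiply transfer functions. G_eq = 15/(s+3) × 12/(s+2) = 180/((s+3)(s+2)). DC gain = 180/(3×2) = 30.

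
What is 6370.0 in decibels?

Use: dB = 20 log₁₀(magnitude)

dB = 20 log₁₀(6370.0) = 76.1 dB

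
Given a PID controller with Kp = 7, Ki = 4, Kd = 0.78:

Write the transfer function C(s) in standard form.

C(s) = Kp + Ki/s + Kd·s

Substituting values: C(s) = 7 + 4/s + 0.78s = (0.78s² + 7s + 4)/s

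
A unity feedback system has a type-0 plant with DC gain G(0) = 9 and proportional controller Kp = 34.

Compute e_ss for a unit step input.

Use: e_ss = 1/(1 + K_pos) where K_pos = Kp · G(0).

K_pos = Kp · G(0) = 34 × 9 = 306. e_ss = 1/(1 + 306) = 0.0033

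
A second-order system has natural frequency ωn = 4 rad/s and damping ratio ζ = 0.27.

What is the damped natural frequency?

ωd = ωn√(1 - ζ²) = 4√(1 - 0.27²) = 3.85 rad/s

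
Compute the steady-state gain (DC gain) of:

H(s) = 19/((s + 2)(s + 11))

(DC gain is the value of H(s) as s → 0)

DC gain = H(0) = 19/(2 × 11) = 19/22 = 0.8636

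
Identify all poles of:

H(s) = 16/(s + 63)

Pole is where denominator = 0: s + 63 = 0, so s = -63.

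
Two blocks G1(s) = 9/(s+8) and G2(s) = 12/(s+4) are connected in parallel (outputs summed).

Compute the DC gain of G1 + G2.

Parallel: G_eq = G1 + G2. DC gain = G1(0) + G2(0) = 9/8 + 12/4 = 1.125 + 3 = 4.125.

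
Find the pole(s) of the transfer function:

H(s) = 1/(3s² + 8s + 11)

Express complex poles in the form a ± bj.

Discriminant = 8² - 4×3×11 = 64 - 132 = -68 < 0, so the poles are a complex conjugate pair s = (-8 ± j√68)/(2×3). Real part = -8/(2×3) = -8/6 ≈ -1.3333; imaginary part = ±√68/(2×3) ≈ 1.3744. Poles: s = -1.3333 ± 1.3744j.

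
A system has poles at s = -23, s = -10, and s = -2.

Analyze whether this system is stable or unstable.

All poles are in the left half-plane. System is stable.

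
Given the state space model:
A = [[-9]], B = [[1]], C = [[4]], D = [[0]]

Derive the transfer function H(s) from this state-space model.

(sI - A)⁻¹ = 1/(s + 9). H(s) = 4 × 1/(s + 9) + 0 = 4/(s + 9).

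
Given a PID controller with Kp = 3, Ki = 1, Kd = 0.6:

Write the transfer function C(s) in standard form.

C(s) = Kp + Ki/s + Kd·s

Substituting values: C(s) = 3 + 1/s + 0.6s = (0.6s² + 3s + 1)/s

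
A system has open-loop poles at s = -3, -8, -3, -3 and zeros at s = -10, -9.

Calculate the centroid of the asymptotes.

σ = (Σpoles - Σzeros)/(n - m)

σ = (Σpoles - Σzeros)/(n - m) = (-17 - (-19))/(4 - 2) = 2/2 = 1.0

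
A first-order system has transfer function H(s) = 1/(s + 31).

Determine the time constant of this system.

For H(s) = 1/(s + 1/τ), the pole is at -1/τ = -31, so τ = 1/31 = 0.0323 s.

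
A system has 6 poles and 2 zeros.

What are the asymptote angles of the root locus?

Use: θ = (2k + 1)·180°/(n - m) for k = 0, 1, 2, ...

n - m = 6 - 2 = 4. Angles: θk = (2k + 1)·180°/4 = 45°, 135°, 225°, 315°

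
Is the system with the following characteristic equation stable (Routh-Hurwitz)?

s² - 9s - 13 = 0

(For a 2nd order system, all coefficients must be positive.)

Coefficients: 1, -9, -13. b=-9, c=-13 not positive, so system is unstable.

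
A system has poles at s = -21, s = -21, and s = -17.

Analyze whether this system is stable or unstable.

All poles are in the left half-plane. System is stable.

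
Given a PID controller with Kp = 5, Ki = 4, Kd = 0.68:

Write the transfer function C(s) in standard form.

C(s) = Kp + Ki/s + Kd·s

Substituting values: C(s) = 5 + 4/s + 0.68s = (0.68s² + 5s + 4)/s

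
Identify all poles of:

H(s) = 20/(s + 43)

Pole is where denominator = 0: s + 43 = 0, so s = -43.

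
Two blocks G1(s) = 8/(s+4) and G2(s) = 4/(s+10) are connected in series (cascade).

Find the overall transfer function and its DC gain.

Series: multiply transfer functions. G_eq = 8/(s+4) × 4/(s+10) = 32/((s+4)(s+10)). DC gain = 32/(4×10) = 0.8.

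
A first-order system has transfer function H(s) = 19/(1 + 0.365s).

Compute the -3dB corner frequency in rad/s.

Corner frequency = 1/τ = 1/0.365 = 2.74 rad/s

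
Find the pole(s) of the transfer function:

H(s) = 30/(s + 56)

Pole is where denominator = 0: s + 56 = 0, so s = -56.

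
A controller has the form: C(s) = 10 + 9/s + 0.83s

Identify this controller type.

This is a Proportional-Integral-Derivative (PID) controller.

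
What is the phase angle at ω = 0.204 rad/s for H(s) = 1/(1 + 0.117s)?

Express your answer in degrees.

Phase = -arctan(ωτ) = -arctan(0.204 × 0.117) = -1.4°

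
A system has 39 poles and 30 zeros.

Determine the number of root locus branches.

Root locus has n branches where n = number of poles = 39.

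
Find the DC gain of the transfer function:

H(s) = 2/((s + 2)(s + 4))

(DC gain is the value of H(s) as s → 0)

DC gain = H(0) = 2/(2 × 4) = 2/8 = 0.25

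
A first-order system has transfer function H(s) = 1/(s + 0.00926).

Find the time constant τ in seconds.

For H(s) = 1/(s + 1/τ), the pole is at -1/τ = -0.00926, so τ = 1/0.00926 = 108 s.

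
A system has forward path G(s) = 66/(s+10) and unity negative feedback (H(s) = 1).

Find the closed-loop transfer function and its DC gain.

T(s) = G/(1+GH) = [66/(s+10)] / [1 + 66/(s+10)] = 66/(s+10+66) = 66/(s+76). DC gain = 66/76 = 0.8684.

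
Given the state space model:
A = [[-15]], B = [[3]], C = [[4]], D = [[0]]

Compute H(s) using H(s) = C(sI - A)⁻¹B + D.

(sI - A)⁻¹ = 1/(s + 15). H(s) = 4 × 3/(s + 15) + 0 = 12/(s + 15).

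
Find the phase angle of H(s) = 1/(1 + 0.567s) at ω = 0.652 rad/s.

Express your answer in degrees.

Phase = -arctan(ωτ) = -arctan(0.652 × 0.567) = -20.3°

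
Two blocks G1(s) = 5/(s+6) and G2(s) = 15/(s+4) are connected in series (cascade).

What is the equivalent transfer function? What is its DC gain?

Series: multiply transfer functions. G_eq = 5/(s+6) × 15/(s+4) = 75/((s+6)(s+4)). DC gain = 75/(6×4) = 3.125.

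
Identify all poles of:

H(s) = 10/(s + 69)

Pole is where denominator = 0: s + 69 = 0, so s = -69.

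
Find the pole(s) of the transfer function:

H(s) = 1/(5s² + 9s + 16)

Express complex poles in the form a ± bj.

Discriminant = 9² - 4×5×16 = 81 - 320 = -239 < 0, so the poles are a complex conjugate pair s = (-9 ± j√239)/(2×5). Real part = -9/(2×5) = -9/10 = -0.9; imaginary part = ±√239/(2×5) ≈ 1.5460. Poles: s = -0.9 ± 1.5460j.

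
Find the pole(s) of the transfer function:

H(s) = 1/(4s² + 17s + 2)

Discriminant = 17² - 4×4×2 = 289 - 32 = 257 > 0, so two distinct real poles. Using quadratic formula: s = (-17 ± √257)/(2×4) = (-17 ± √257)/8, with √257 ≈ 16.0312. s₁ ≈ -0.1211, s₂ ≈ -4.1289. Poles: s₁ = -0.1211, s₂ = -4.1289.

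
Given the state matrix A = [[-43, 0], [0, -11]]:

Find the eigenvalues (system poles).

For diagonal matrix, eigenvalues are diagonal entries: λ₁ = -43, λ₂ = -11.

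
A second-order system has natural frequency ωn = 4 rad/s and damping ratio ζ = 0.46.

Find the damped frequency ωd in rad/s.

ωd = ωn√(1 - ζ²) = 4√(1 - 0.46²) = 3.55 rad/s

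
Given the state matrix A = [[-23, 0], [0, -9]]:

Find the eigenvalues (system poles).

For diagonal matrix, eigenvalues are diagonal entries: λ₁ = -23, λ₂ = -9.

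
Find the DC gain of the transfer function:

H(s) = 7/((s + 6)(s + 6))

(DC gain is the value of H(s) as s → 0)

DC gain = H(0) = 7/(6 × 6) = 7/36 = 0.1944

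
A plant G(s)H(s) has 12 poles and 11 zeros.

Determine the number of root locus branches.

Root locus has n branches where n = number of poles = 12.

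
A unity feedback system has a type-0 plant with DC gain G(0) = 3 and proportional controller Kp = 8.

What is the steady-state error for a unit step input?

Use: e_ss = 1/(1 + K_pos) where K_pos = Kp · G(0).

K_pos = Kp · G(0) = 8 × 3 = 24. e_ss = 1/(1 + 24) = 0.04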